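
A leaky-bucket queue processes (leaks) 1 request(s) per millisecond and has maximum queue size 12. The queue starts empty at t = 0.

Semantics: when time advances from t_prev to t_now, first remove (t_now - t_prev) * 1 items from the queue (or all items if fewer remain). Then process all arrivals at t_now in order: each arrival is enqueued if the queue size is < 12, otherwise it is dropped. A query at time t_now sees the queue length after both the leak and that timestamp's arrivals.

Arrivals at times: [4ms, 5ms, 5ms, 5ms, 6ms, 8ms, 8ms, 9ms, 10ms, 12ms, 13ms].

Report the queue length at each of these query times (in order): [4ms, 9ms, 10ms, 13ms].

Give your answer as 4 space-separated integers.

Answer: 1 3 3 2

Derivation:
Queue lengths at query times:
  query t=4ms: backlog = 1
  query t=9ms: backlog = 3
  query t=10ms: backlog = 3
  query t=13ms: backlog = 2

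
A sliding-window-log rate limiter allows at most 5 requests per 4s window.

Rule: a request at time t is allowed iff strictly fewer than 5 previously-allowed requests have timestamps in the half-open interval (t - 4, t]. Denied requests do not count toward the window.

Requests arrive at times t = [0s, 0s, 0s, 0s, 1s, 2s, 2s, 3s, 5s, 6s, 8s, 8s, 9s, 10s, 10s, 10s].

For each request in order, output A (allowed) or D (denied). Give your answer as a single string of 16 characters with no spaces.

Tracking allowed requests in the window:
  req#1 t=0s: ALLOW
  req#2 t=0s: ALLOW
  req#3 t=0s: ALLOW
  req#4 t=0s: ALLOW
  req#5 t=1s: ALLOW
  req#6 t=2s: DENY
  req#7 t=2s: DENY
  req#8 t=3s: DENY
  req#9 t=5s: ALLOW
  req#10 t=6s: ALLOW
  req#11 t=8s: ALLOW
  req#12 t=8s: ALLOW
  req#13 t=9s: ALLOW
  req#14 t=10s: ALLOW
  req#15 t=10s: ALLOW
  req#16 t=10s: DENY

Answer: AAAAADDDAAAAAAAD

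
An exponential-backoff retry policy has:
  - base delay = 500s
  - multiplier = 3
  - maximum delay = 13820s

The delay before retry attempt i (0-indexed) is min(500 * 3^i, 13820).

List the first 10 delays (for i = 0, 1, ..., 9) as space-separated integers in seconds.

Answer: 500 1500 4500 13500 13820 13820 13820 13820 13820 13820

Derivation:
Computing each delay:
  i=0: min(500*3^0, 13820) = 500
  i=1: min(500*3^1, 13820) = 1500
  i=2: min(500*3^2, 13820) = 4500
  i=3: min(500*3^3, 13820) = 13500
  i=4: min(500*3^4, 13820) = 13820
  i=5: min(500*3^5, 13820) = 13820
  i=6: min(500*3^6, 13820) = 13820
  i=7: min(500*3^7, 13820) = 13820
  i=8: min(500*3^8, 13820) = 13820
  i=9: min(500*3^9, 13820) = 13820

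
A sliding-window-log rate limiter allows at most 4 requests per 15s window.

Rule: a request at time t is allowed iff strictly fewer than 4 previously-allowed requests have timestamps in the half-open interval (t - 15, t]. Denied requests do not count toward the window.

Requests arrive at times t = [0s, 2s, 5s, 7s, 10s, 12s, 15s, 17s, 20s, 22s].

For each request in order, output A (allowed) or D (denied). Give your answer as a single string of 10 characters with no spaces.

Tracking allowed requests in the window:
  req#1 t=0s: ALLOW
  req#2 t=2s: ALLOW
  req#3 t=5s: ALLOW
  req#4 t=7s: ALLOW
  req#5 t=10s: DENY
  req#6 t=12s: DENY
  req#7 t=15s: ALLOW
  req#8 t=17s: ALLOW
  req#9 t=20s: ALLOW
  req#10 t=22s: ALLOW

Answer: AAAADDAAAA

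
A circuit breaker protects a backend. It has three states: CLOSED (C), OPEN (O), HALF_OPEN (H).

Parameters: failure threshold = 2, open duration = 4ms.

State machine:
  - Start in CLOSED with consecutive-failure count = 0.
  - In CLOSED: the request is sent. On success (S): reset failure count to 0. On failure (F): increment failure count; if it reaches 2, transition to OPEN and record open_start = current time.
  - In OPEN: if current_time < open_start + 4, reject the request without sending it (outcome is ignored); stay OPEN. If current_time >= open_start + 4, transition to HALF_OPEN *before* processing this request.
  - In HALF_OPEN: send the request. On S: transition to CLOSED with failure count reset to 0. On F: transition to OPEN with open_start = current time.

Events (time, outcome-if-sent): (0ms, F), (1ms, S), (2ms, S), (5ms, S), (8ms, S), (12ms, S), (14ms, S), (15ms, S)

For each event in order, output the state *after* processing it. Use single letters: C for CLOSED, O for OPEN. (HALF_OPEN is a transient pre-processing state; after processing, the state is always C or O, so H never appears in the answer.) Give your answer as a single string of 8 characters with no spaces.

Answer: CCCCCCCC

Derivation:
State after each event:
  event#1 t=0ms outcome=F: state=CLOSED
  event#2 t=1ms outcome=S: state=CLOSED
  event#3 t=2ms outcome=S: state=CLOSED
  event#4 t=5ms outcome=S: state=CLOSED
  event#5 t=8ms outcome=S: state=CLOSED
  event#6 t=12ms outcome=S: state=CLOSED
  event#7 t=14ms outcome=S: state=CLOSED
  event#8 t=15ms outcome=S: state=CLOSED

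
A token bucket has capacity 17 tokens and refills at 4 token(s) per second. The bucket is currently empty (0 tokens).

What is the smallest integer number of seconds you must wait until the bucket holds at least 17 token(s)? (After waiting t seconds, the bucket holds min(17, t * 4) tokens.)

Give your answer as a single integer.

Answer: 5

Derivation:
Need t * 4 >= 17, so t >= 17/4.
Smallest integer t = ceil(17/4) = 5.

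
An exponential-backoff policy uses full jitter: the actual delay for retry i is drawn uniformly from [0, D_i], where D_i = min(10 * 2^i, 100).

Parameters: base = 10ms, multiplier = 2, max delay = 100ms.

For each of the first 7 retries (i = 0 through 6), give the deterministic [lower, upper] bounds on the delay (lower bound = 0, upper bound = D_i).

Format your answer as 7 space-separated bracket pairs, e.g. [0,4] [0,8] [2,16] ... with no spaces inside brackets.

Answer: [0,10] [0,20] [0,40] [0,80] [0,100] [0,100] [0,100]

Derivation:
Computing bounds per retry:
  i=0: D_i=min(10*2^0,100)=10, bounds=[0,10]
  i=1: D_i=min(10*2^1,100)=20, bounds=[0,20]
  i=2: D_i=min(10*2^2,100)=40, bounds=[0,40]
  i=3: D_i=min(10*2^3,100)=80, bounds=[0,80]
  i=4: D_i=min(10*2^4,100)=100, bounds=[0,100]
  i=5: D_i=min(10*2^5,100)=100, bounds=[0,100]
  i=6: D_i=min(10*2^6,100)=100, bounds=[0,100]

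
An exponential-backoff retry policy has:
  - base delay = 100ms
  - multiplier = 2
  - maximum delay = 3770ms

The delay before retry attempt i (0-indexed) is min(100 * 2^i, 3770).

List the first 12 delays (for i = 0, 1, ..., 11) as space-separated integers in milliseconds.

Answer: 100 200 400 800 1600 3200 3770 3770 3770 3770 3770 3770

Derivation:
Computing each delay:
  i=0: min(100*2^0, 3770) = 100
  i=1: min(100*2^1, 3770) = 200
  i=2: min(100*2^2, 3770) = 400
  i=3: min(100*2^3, 3770) = 800
  i=4: min(100*2^4, 3770) = 1600
  i=5: min(100*2^5, 3770) = 3200
  i=6: min(100*2^6, 3770) = 3770
  i=7: min(100*2^7, 3770) = 3770
  i=8: min(100*2^8, 3770) = 3770
  i=9: min(100*2^9, 3770) = 3770
  i=10: min(100*2^10, 3770) = 3770
  i=11: min(100*2^11, 3770) = 3770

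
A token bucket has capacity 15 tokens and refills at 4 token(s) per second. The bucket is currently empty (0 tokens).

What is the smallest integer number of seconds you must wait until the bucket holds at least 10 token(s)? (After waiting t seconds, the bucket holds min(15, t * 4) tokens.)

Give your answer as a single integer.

Answer: 3

Derivation:
Need t * 4 >= 10, so t >= 10/4.
Smallest integer t = ceil(10/4) = 3.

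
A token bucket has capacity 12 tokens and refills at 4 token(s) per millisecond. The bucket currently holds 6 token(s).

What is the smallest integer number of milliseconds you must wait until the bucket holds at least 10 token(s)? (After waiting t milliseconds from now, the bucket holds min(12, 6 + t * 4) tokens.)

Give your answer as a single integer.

Need 6 + t * 4 >= 10, so t >= 4/4.
Smallest integer t = ceil(4/4) = 1.

Answer: 1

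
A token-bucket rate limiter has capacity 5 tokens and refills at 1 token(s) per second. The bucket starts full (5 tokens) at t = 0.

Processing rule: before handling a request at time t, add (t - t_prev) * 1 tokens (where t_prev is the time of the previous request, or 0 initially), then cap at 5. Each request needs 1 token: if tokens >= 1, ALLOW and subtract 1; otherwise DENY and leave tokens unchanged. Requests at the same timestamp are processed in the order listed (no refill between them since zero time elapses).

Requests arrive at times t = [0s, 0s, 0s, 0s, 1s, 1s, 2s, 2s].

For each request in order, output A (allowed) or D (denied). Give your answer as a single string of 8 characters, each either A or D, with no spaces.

Answer: AAAAAAAD

Derivation:
Simulating step by step:
  req#1 t=0s: ALLOW
  req#2 t=0s: ALLOW
  req#3 t=0s: ALLOW
  req#4 t=0s: ALLOW
  req#5 t=1s: ALLOW
  req#6 t=1s: ALLOW
  req#7 t=2s: ALLOW
  req#8 t=2s: DENY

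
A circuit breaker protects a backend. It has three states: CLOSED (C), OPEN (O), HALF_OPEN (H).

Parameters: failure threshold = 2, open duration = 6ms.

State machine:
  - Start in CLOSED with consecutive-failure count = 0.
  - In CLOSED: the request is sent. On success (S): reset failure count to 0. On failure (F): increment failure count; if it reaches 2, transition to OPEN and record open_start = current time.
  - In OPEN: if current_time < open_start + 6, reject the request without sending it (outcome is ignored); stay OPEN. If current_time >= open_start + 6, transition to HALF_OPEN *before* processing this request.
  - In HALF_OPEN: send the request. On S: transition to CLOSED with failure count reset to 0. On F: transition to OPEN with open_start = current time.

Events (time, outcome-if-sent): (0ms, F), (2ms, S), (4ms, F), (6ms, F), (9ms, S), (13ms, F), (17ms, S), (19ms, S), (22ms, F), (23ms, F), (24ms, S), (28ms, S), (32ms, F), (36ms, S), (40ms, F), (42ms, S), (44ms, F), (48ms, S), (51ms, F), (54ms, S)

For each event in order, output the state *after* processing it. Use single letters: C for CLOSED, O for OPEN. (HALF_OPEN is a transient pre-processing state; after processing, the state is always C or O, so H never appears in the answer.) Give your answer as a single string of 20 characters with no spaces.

State after each event:
  event#1 t=0ms outcome=F: state=CLOSED
  event#2 t=2ms outcome=S: state=CLOSED
  event#3 t=4ms outcome=F: state=CLOSED
  event#4 t=6ms outcome=F: state=OPEN
  event#5 t=9ms outcome=S: state=OPEN
  event#6 t=13ms outcome=F: state=OPEN
  event#7 t=17ms outcome=S: state=OPEN
  event#8 t=19ms outcome=S: state=CLOSED
  event#9 t=22ms outcome=F: state=CLOSED
  event#10 t=23ms outcome=F: state=OPEN
  event#11 t=24ms outcome=S: state=OPEN
  event#12 t=28ms outcome=S: state=OPEN
  event#13 t=32ms outcome=F: state=OPEN
  event#14 t=36ms outcome=S: state=OPEN
  event#15 t=40ms outcome=F: state=OPEN
  event#16 t=42ms outcome=S: state=OPEN
  event#17 t=44ms outcome=F: state=OPEN
  event#18 t=48ms outcome=S: state=CLOSED
  event#19 t=51ms outcome=F: state=CLOSED
  event#20 t=54ms outcome=S: state=CLOSED

Answer: CCCOOOOCCOOOOOOOOCCC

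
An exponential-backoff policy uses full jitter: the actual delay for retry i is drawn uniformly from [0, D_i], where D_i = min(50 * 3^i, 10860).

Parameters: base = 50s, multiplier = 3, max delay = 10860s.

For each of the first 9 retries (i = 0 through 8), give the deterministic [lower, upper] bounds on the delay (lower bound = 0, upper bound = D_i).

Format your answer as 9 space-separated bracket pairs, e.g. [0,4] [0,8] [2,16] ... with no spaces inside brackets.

Computing bounds per retry:
  i=0: D_i=min(50*3^0,10860)=50, bounds=[0,50]
  i=1: D_i=min(50*3^1,10860)=150, bounds=[0,150]
  i=2: D_i=min(50*3^2,10860)=450, bounds=[0,450]
  i=3: D_i=min(50*3^3,10860)=1350, bounds=[0,1350]
  i=4: D_i=min(50*3^4,10860)=4050, bounds=[0,4050]
  i=5: D_i=min(50*3^5,10860)=10860, bounds=[0,10860]
  i=6: D_i=min(50*3^6,10860)=10860, bounds=[0,10860]
  i=7: D_i=min(50*3^7,10860)=10860, bounds=[0,10860]
  i=8: D_i=min(50*3^8,10860)=10860, bounds=[0,10860]

Answer: [0,50] [0,150] [0,450] [0,1350] [0,4050] [0,10860] [0,10860] [0,10860] [0,10860]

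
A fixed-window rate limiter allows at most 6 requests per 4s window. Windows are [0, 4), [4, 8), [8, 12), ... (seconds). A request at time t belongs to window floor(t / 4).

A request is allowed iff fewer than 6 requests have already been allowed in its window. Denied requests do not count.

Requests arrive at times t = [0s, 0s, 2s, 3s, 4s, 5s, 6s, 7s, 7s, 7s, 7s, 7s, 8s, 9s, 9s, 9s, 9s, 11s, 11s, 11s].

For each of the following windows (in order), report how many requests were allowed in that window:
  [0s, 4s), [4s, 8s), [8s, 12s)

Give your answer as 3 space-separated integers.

Processing requests:
  req#1 t=0s (window 0): ALLOW
  req#2 t=0s (window 0): ALLOW
  req#3 t=2s (window 0): ALLOW
  req#4 t=3s (window 0): ALLOW
  req#5 t=4s (window 1): ALLOW
  req#6 t=5s (window 1): ALLOW
  req#7 t=6s (window 1): ALLOW
  req#8 t=7s (window 1): ALLOW
  req#9 t=7s (window 1): ALLOW
  req#10 t=7s (window 1): ALLOW
  req#11 t=7s (window 1): DENY
  req#12 t=7s (window 1): DENY
  req#13 t=8s (window 2): ALLOW
  req#14 t=9s (window 2): ALLOW
  req#15 t=9s (window 2): ALLOW
  req#16 t=9s (window 2): ALLOW
  req#17 t=9s (window 2): ALLOW
  req#18 t=11s (window 2): ALLOW
  req#19 t=11s (window 2): DENY
  req#20 t=11s (window 2): DENY

Allowed counts by window: 4 6 6

Answer: 4 6 6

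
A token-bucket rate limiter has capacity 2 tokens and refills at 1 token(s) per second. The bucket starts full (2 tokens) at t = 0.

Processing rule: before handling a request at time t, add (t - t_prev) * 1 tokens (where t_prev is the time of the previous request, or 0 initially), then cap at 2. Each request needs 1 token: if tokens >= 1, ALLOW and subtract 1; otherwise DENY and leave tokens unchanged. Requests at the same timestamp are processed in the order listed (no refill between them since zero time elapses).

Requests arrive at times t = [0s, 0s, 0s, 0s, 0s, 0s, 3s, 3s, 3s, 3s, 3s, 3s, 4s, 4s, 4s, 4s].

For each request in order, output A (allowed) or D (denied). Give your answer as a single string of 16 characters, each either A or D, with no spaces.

Simulating step by step:
  req#1 t=0s: ALLOW
  req#2 t=0s: ALLOW
  req#3 t=0s: DENY
  req#4 t=0s: DENY
  req#5 t=0s: DENY
  req#6 t=0s: DENY
  req#7 t=3s: ALLOW
  req#8 t=3s: ALLOW
  req#9 t=3s: DENY
  req#10 t=3s: DENY
  req#11 t=3s: DENY
  req#12 t=3s: DENY
  req#13 t=4s: ALLOW
  req#14 t=4s: DENY
  req#15 t=4s: DENY
  req#16 t=4s: DENY

Answer: AADDDDAADDDDADDD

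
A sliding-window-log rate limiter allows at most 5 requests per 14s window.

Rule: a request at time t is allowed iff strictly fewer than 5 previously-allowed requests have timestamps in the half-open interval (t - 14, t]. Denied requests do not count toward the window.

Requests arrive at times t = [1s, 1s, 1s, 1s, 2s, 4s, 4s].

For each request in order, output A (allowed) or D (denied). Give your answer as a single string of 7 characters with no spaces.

Answer: AAAAADD

Derivation:
Tracking allowed requests in the window:
  req#1 t=1s: ALLOW
  req#2 t=1s: ALLOW
  req#3 t=1s: ALLOW
  req#4 t=1s: ALLOW
  req#5 t=2s: ALLOW
  req#6 t=4s: DENY
  req#7 t=4s: DENY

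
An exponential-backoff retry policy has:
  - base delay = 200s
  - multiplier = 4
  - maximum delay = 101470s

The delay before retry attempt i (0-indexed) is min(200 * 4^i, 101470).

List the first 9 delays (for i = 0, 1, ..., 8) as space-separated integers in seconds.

Computing each delay:
  i=0: min(200*4^0, 101470) = 200
  i=1: min(200*4^1, 101470) = 800
  i=2: min(200*4^2, 101470) = 3200
  i=3: min(200*4^3, 101470) = 12800
  i=4: min(200*4^4, 101470) = 51200
  i=5: min(200*4^5, 101470) = 101470
  i=6: min(200*4^6, 101470) = 101470
  i=7: min(200*4^7, 101470) = 101470
  i=8: min(200*4^8, 101470) = 101470

Answer: 200 800 3200 12800 51200 101470 101470 101470 101470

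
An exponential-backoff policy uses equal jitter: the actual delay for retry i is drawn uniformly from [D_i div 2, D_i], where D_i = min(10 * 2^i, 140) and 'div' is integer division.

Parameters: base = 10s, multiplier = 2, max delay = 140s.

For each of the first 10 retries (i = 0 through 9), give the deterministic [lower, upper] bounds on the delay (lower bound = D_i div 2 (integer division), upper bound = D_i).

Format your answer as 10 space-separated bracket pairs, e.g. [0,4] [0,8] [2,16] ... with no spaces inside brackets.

Answer: [5,10] [10,20] [20,40] [40,80] [70,140] [70,140] [70,140] [70,140] [70,140] [70,140]

Derivation:
Computing bounds per retry:
  i=0: D_i=min(10*2^0,140)=10, bounds=[5,10]
  i=1: D_i=min(10*2^1,140)=20, bounds=[10,20]
  i=2: D_i=min(10*2^2,140)=40, bounds=[20,40]
  i=3: D_i=min(10*2^3,140)=80, bounds=[40,80]
  i=4: D_i=min(10*2^4,140)=140, bounds=[70,140]
  i=5: D_i=min(10*2^5,140)=140, bounds=[70,140]
  i=6: D_i=min(10*2^6,140)=140, bounds=[70,140]
  i=7: D_i=min(10*2^7,140)=140, bounds=[70,140]
  i=8: D_i=min(10*2^8,140)=140, bounds=[70,140]
  i=9: D_i=min(10*2^9,140)=140, bounds=[70,140]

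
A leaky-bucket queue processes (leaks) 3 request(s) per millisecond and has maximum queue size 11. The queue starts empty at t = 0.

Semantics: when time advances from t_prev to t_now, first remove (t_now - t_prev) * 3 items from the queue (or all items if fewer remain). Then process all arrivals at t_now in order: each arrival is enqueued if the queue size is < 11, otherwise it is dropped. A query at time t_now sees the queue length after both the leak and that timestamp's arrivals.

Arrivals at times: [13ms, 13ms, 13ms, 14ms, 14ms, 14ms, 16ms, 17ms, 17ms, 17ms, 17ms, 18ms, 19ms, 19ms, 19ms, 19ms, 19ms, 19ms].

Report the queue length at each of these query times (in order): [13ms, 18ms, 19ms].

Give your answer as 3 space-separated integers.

Queue lengths at query times:
  query t=13ms: backlog = 3
  query t=18ms: backlog = 2
  query t=19ms: backlog = 6

Answer: 3 2 6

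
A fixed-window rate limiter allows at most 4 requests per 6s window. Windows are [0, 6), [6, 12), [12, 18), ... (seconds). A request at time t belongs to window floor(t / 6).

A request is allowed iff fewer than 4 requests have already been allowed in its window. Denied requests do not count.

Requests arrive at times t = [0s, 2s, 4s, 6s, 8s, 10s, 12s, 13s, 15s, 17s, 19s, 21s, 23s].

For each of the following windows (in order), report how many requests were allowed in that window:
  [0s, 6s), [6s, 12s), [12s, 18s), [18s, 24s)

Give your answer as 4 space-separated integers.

Answer: 3 3 4 3

Derivation:
Processing requests:
  req#1 t=0s (window 0): ALLOW
  req#2 t=2s (window 0): ALLOW
  req#3 t=4s (window 0): ALLOW
  req#4 t=6s (window 1): ALLOW
  req#5 t=8s (window 1): ALLOW
  req#6 t=10s (window 1): ALLOW
  req#7 t=12s (window 2): ALLOW
  req#8 t=13s (window 2): ALLOW
  req#9 t=15s (window 2): ALLOW
  req#10 t=17s (window 2): ALLOW
  req#11 t=19s (window 3): ALLOW
  req#12 t=21s (window 3): ALLOW
  req#13 t=23s (window 3): ALLOW

Allowed counts by window: 3 3 4 3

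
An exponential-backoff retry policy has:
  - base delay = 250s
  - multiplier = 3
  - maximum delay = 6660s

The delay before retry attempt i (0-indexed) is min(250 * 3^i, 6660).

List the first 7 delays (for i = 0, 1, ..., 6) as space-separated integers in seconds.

Computing each delay:
  i=0: min(250*3^0, 6660) = 250
  i=1: min(250*3^1, 6660) = 750
  i=2: min(250*3^2, 6660) = 2250
  i=3: min(250*3^3, 6660) = 6660
  i=4: min(250*3^4, 6660) = 6660
  i=5: min(250*3^5, 6660) = 6660
  i=6: min(250*3^6, 6660) = 6660

Answer: 250 750 2250 6660 6660 6660 6660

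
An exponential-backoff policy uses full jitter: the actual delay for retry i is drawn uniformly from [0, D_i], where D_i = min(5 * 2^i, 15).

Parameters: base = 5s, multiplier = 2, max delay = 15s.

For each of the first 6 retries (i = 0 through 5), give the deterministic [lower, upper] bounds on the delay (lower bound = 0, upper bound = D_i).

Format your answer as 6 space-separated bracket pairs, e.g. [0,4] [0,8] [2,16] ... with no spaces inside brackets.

Computing bounds per retry:
  i=0: D_i=min(5*2^0,15)=5, bounds=[0,5]
  i=1: D_i=min(5*2^1,15)=10, bounds=[0,10]
  i=2: D_i=min(5*2^2,15)=15, bounds=[0,15]
  i=3: D_i=min(5*2^3,15)=15, bounds=[0,15]
  i=4: D_i=min(5*2^4,15)=15, bounds=[0,15]
  i=5: D_i=min(5*2^5,15)=15, bounds=[0,15]

Answer: [0,5] [0,10] [0,15] [0,15] [0,15] [0,15]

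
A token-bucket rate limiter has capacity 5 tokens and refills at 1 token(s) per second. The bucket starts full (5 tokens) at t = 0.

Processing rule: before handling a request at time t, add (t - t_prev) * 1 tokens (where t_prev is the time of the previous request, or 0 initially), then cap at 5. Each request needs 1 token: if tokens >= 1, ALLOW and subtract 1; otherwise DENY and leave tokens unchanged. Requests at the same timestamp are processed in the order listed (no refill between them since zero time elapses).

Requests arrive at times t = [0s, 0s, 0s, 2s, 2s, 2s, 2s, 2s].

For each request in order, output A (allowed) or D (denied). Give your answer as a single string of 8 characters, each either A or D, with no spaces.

Simulating step by step:
  req#1 t=0s: ALLOW
  req#2 t=0s: ALLOW
  req#3 t=0s: ALLOW
  req#4 t=2s: ALLOW
  req#5 t=2s: ALLOW
  req#6 t=2s: ALLOW
  req#7 t=2s: ALLOW
  req#8 t=2s: DENY

Answer: AAAAAAAD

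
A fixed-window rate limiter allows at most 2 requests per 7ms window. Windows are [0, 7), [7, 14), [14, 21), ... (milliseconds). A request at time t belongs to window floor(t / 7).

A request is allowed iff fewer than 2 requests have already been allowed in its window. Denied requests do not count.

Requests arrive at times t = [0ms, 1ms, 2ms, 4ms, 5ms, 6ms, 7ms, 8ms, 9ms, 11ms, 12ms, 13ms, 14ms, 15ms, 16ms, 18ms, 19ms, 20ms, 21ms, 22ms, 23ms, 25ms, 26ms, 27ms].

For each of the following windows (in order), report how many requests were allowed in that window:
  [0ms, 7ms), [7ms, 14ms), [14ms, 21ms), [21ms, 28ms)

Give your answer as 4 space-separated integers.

Processing requests:
  req#1 t=0ms (window 0): ALLOW
  req#2 t=1ms (window 0): ALLOW
  req#3 t=2ms (window 0): DENY
  req#4 t=4ms (window 0): DENY
  req#5 t=5ms (window 0): DENY
  req#6 t=6ms (window 0): DENY
  req#7 t=7ms (window 1): ALLOW
  req#8 t=8ms (window 1): ALLOW
  req#9 t=9ms (window 1): DENY
  req#10 t=11ms (window 1): DENY
  req#11 t=12ms (window 1): DENY
  req#12 t=13ms (window 1): DENY
  req#13 t=14ms (window 2): ALLOW
  req#14 t=15ms (window 2): ALLOW
  req#15 t=16ms (window 2): DENY
  req#16 t=18ms (window 2): DENY
  req#17 t=19ms (window 2): DENY
  req#18 t=20ms (window 2): DENY
  req#19 t=21ms (window 3): ALLOW
  req#20 t=22ms (window 3): ALLOW
  req#21 t=23ms (window 3): DENY
  req#22 t=25ms (window 3): DENY
  req#23 t=26ms (window 3): DENY
  req#24 t=27ms (window 3): DENY

Allowed counts by window: 2 2 2 2

Answer: 2 2 2 2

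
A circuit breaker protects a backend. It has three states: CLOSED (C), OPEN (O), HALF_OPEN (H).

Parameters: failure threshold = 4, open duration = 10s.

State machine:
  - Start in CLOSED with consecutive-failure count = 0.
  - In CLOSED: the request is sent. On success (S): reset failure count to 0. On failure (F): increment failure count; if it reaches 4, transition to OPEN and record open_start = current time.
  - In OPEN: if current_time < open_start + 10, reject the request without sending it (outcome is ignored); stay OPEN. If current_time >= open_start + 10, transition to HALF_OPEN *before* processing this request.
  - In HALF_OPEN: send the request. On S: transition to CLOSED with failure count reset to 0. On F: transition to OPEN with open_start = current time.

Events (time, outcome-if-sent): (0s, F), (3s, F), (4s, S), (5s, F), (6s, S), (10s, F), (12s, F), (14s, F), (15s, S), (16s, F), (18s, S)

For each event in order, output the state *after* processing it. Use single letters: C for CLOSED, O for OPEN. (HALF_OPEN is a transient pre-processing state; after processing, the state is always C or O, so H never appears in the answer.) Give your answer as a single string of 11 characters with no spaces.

State after each event:
  event#1 t=0s outcome=F: state=CLOSED
  event#2 t=3s outcome=F: state=CLOSED
  event#3 t=4s outcome=S: state=CLOSED
  event#4 t=5s outcome=F: state=CLOSED
  event#5 t=6s outcome=S: state=CLOSED
  event#6 t=10s outcome=F: state=CLOSED
  event#7 t=12s outcome=F: state=CLOSED
  event#8 t=14s outcome=F: state=CLOSED
  event#9 t=15s outcome=S: state=CLOSED
  event#10 t=16s outcome=F: state=CLOSED
  event#11 t=18s outcome=S: state=CLOSED

Answer: CCCCCCCCCCC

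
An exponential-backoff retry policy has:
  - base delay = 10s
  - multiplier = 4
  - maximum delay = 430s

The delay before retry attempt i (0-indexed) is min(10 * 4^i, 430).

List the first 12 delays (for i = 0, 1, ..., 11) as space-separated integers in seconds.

Computing each delay:
  i=0: min(10*4^0, 430) = 10
  i=1: min(10*4^1, 430) = 40
  i=2: min(10*4^2, 430) = 160
  i=3: min(10*4^3, 430) = 430
  i=4: min(10*4^4, 430) = 430
  i=5: min(10*4^5, 430) = 430
  i=6: min(10*4^6, 430) = 430
  i=7: min(10*4^7, 430) = 430
  i=8: min(10*4^8, 430) = 430
  i=9: min(10*4^9, 430) = 430
  i=10: min(10*4^10, 430) = 430
  i=11: min(10*4^11, 430) = 430

Answer: 10 40 160 430 430 430 430 430 430 430 430 430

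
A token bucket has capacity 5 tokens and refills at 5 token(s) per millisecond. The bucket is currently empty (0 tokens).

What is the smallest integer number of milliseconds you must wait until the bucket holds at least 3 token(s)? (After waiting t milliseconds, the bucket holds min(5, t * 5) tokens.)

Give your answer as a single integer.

Need t * 5 >= 3, so t >= 3/5.
Smallest integer t = ceil(3/5) = 1.

Answer: 1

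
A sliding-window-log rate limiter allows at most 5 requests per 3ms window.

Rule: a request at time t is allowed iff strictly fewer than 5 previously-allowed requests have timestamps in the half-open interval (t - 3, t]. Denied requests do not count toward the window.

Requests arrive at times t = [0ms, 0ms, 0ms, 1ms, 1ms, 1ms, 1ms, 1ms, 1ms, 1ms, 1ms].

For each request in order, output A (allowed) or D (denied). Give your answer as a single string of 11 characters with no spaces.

Answer: AAAAADDDDDD

Derivation:
Tracking allowed requests in the window:
  req#1 t=0ms: ALLOW
  req#2 t=0ms: ALLOW
  req#3 t=0ms: ALLOW
  req#4 t=1ms: ALLOW
  req#5 t=1ms: ALLOW
  req#6 t=1ms: DENY
  req#7 t=1ms: DENY
  req#8 t=1ms: DENY
  req#9 t=1ms: DENY
  req#10 t=1ms: DENY
  req#11 t=1ms: DENY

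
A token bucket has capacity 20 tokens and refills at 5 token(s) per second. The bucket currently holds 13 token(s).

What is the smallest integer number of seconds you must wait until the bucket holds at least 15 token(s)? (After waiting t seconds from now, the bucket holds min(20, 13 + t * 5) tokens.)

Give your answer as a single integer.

Need 13 + t * 5 >= 15, so t >= 2/5.
Smallest integer t = ceil(2/5) = 1.

Answer: 1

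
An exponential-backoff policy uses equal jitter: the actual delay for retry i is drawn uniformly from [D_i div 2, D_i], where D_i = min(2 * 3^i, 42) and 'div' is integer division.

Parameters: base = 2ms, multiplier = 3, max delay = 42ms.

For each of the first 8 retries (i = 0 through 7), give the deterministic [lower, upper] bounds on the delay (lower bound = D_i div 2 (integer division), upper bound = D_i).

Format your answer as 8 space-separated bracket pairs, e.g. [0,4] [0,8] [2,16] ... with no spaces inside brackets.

Computing bounds per retry:
  i=0: D_i=min(2*3^0,42)=2, bounds=[1,2]
  i=1: D_i=min(2*3^1,42)=6, bounds=[3,6]
  i=2: D_i=min(2*3^2,42)=18, bounds=[9,18]
  i=3: D_i=min(2*3^3,42)=42, bounds=[21,42]
  i=4: D_i=min(2*3^4,42)=42, bounds=[21,42]
  i=5: D_i=min(2*3^5,42)=42, bounds=[21,42]
  i=6: D_i=min(2*3^6,42)=42, bounds=[21,42]
  i=7: D_i=min(2*3^7,42)=42, bounds=[21,42]

Answer: [1,2] [3,6] [9,18] [21,42] [21,42] [21,42] [21,42] [21,42]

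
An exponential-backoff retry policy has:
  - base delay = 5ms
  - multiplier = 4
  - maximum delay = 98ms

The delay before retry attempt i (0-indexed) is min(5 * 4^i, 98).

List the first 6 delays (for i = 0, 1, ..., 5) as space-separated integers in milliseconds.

Computing each delay:
  i=0: min(5*4^0, 98) = 5
  i=1: min(5*4^1, 98) = 20
  i=2: min(5*4^2, 98) = 80
  i=3: min(5*4^3, 98) = 98
  i=4: min(5*4^4, 98) = 98
  i=5: min(5*4^5, 98) = 98

Answer: 5 20 80 98 98 98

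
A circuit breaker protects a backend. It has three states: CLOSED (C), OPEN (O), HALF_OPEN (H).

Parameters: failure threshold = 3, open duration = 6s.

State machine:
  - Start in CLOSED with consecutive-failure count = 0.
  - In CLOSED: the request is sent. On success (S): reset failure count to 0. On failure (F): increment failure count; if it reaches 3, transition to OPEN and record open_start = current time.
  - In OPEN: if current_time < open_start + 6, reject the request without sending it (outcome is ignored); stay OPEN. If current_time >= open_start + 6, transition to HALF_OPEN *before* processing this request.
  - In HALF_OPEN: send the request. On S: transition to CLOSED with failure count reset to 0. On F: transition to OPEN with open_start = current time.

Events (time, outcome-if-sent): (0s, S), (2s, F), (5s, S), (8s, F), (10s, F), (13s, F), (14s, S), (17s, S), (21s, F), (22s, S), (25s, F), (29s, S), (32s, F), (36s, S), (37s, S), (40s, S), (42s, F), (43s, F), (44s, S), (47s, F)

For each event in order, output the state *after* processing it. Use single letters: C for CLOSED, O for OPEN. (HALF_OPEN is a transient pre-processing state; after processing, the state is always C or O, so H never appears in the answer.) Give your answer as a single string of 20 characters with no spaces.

State after each event:
  event#1 t=0s outcome=S: state=CLOSED
  event#2 t=2s outcome=F: state=CLOSED
  event#3 t=5s outcome=S: state=CLOSED
  event#4 t=8s outcome=F: state=CLOSED
  event#5 t=10s outcome=F: state=CLOSED
  event#6 t=13s outcome=F: state=OPEN
  event#7 t=14s outcome=S: state=OPEN
  event#8 t=17s outcome=S: state=OPEN
  event#9 t=21s outcome=F: state=OPEN
  event#10 t=22s outcome=S: state=OPEN
  event#11 t=25s outcome=F: state=OPEN
  event#12 t=29s outcome=S: state=CLOSED
  event#13 t=32s outcome=F: state=CLOSED
  event#14 t=36s outcome=S: state=CLOSED
  event#15 t=37s outcome=S: state=CLOSED
  event#16 t=40s outcome=S: state=CLOSED
  event#17 t=42s outcome=F: state=CLOSED
  event#18 t=43s outcome=F: state=CLOSED
  event#19 t=44s outcome=S: state=CLOSED
  event#20 t=47s outcome=F: state=CLOSED

Answer: CCCCCOOOOOOCCCCCCCCC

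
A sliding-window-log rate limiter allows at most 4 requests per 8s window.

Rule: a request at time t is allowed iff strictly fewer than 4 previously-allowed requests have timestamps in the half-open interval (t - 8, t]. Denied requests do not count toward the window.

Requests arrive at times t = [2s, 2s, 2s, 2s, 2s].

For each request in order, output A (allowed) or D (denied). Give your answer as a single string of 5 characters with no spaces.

Answer: AAAAD

Derivation:
Tracking allowed requests in the window:
  req#1 t=2s: ALLOW
  req#2 t=2s: ALLOW
  req#3 t=2s: ALLOW
  req#4 t=2s: ALLOW
  req#5 t=2s: DENY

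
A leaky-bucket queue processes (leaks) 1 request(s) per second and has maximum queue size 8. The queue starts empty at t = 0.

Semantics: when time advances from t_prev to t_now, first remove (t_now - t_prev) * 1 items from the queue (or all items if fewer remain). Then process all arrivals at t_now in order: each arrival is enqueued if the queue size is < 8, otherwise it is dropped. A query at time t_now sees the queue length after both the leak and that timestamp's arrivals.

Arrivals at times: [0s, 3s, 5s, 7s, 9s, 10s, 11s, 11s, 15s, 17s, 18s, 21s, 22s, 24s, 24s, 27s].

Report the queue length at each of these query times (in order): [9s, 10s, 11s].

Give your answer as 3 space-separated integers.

Queue lengths at query times:
  query t=9s: backlog = 1
  query t=10s: backlog = 1
  query t=11s: backlog = 2

Answer: 1 1 2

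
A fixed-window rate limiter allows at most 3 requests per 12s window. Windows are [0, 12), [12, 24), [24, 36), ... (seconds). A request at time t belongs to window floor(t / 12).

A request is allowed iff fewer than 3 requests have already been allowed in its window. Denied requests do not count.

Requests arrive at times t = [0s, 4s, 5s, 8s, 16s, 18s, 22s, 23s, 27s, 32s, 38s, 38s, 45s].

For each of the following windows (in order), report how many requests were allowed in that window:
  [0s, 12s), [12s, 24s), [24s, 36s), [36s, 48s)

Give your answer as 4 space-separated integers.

Processing requests:
  req#1 t=0s (window 0): ALLOW
  req#2 t=4s (window 0): ALLOW
  req#3 t=5s (window 0): ALLOW
  req#4 t=8s (window 0): DENY
  req#5 t=16s (window 1): ALLOW
  req#6 t=18s (window 1): ALLOW
  req#7 t=22s (window 1): ALLOW
  req#8 t=23s (window 1): DENY
  req#9 t=27s (window 2): ALLOW
  req#10 t=32s (window 2): ALLOW
  req#11 t=38s (window 3): ALLOW
  req#12 t=38s (window 3): ALLOW
  req#13 t=45s (window 3): ALLOW

Allowed counts by window: 3 3 2 3

Answer: 3 3 2 3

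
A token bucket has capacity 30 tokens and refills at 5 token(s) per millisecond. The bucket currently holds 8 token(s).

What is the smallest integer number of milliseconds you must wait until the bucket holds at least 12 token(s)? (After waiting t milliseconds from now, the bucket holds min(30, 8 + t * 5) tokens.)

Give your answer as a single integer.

Answer: 1

Derivation:
Need 8 + t * 5 >= 12, so t >= 4/5.
Smallest integer t = ceil(4/5) = 1.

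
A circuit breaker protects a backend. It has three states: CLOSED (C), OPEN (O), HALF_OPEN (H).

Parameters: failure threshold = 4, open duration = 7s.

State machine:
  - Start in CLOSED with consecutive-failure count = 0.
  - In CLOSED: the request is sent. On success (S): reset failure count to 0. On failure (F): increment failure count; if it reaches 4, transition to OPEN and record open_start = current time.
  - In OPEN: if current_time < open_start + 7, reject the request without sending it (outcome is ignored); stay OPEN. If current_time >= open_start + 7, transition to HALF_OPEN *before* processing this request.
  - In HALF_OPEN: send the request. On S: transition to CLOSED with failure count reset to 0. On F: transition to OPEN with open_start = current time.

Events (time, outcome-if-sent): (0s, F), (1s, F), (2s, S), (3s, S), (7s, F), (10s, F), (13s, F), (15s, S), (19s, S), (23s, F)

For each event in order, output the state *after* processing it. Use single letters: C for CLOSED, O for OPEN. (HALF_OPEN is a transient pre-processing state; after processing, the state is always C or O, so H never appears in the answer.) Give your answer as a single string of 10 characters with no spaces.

Answer: CCCCCCCCCC

Derivation:
State after each event:
  event#1 t=0s outcome=F: state=CLOSED
  event#2 t=1s outcome=F: state=CLOSED
  event#3 t=2s outcome=S: state=CLOSED
  event#4 t=3s outcome=S: state=CLOSED
  event#5 t=7s outcome=F: state=CLOSED
  event#6 t=10s outcome=F: state=CLOSED
  event#7 t=13s outcome=F: state=CLOSED
  event#8 t=15s outcome=S: state=CLOSED
  event#9 t=19s outcome=S: state=CLOSED
  event#10 t=23s outcome=F: state=CLOSED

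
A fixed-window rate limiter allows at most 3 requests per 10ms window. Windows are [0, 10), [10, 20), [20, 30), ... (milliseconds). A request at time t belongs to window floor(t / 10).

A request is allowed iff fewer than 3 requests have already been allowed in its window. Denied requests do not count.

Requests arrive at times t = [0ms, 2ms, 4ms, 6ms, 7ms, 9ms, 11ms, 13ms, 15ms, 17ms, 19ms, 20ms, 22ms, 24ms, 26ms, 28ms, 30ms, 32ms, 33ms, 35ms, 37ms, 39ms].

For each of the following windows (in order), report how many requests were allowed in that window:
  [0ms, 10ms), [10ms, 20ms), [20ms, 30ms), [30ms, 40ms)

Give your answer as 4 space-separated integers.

Answer: 3 3 3 3

Derivation:
Processing requests:
  req#1 t=0ms (window 0): ALLOW
  req#2 t=2ms (window 0): ALLOW
  req#3 t=4ms (window 0): ALLOW
  req#4 t=6ms (window 0): DENY
  req#5 t=7ms (window 0): DENY
  req#6 t=9ms (window 0): DENY
  req#7 t=11ms (window 1): ALLOW
  req#8 t=13ms (window 1): ALLOW
  req#9 t=15ms (window 1): ALLOW
  req#10 t=17ms (window 1): DENY
  req#11 t=19ms (window 1): DENY
  req#12 t=20ms (window 2): ALLOW
  req#13 t=22ms (window 2): ALLOW
  req#14 t=24ms (window 2): ALLOW
  req#15 t=26ms (window 2): DENY
  req#16 t=28ms (window 2): DENY
  req#17 t=30ms (window 3): ALLOW
  req#18 t=32ms (window 3): ALLOW
  req#19 t=33ms (window 3): ALLOW
  req#20 t=35ms (window 3): DENY
  req#21 t=37ms (window 3): DENY
  req#22 t=39ms (window 3): DENY

Allowed counts by window: 3 3 3 3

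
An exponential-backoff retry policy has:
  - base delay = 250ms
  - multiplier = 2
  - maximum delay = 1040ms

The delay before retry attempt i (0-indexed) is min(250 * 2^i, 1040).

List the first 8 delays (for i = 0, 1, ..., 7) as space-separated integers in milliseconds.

Answer: 250 500 1000 1040 1040 1040 1040 1040

Derivation:
Computing each delay:
  i=0: min(250*2^0, 1040) = 250
  i=1: min(250*2^1, 1040) = 500
  i=2: min(250*2^2, 1040) = 1000
  i=3: min(250*2^3, 1040) = 1040
  i=4: min(250*2^4, 1040) = 1040
  i=5: min(250*2^5, 1040) = 1040
  i=6: min(250*2^6, 1040) = 1040
  i=7: min(250*2^7, 1040) = 1040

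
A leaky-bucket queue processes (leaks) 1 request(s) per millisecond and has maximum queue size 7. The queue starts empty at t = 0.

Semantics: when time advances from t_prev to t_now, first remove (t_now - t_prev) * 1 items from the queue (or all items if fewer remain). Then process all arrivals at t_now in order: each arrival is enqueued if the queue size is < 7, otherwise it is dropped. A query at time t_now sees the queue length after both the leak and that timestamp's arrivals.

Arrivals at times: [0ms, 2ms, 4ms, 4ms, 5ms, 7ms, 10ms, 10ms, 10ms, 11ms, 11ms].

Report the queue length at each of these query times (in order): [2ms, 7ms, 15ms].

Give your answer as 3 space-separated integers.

Queue lengths at query times:
  query t=2ms: backlog = 1
  query t=7ms: backlog = 1
  query t=15ms: backlog = 0

Answer: 1 1 0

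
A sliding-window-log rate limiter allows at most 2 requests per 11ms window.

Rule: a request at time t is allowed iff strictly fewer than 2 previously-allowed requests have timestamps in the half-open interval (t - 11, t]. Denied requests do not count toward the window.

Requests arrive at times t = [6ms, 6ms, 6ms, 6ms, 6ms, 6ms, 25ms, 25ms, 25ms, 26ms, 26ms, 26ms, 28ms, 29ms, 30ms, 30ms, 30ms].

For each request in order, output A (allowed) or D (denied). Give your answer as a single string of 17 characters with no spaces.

Answer: AADDDDAADDDDDDDDD

Derivation:
Tracking allowed requests in the window:
  req#1 t=6ms: ALLOW
  req#2 t=6ms: ALLOW
  req#3 t=6ms: DENY
  req#4 t=6ms: DENY
  req#5 t=6ms: DENY
  req#6 t=6ms: DENY
  req#7 t=25ms: ALLOW
  req#8 t=25ms: ALLOW
  req#9 t=25ms: DENY
  req#10 t=26ms: DENY
  req#11 t=26ms: DENY
  req#12 t=26ms: DENY
  req#13 t=28ms: DENY
  req#14 t=29ms: DENY
  req#15 t=30ms: DENY
  req#16 t=30ms: DENY
  req#17 t=30ms: DENY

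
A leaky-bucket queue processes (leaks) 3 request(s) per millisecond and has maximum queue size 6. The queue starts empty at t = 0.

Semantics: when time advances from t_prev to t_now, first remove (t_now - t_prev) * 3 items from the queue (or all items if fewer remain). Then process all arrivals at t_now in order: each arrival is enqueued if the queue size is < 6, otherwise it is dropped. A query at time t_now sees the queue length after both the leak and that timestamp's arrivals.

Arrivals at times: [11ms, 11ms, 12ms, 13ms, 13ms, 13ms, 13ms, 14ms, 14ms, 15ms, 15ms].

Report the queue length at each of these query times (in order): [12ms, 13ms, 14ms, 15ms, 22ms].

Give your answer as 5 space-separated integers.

Answer: 1 4 3 2 0

Derivation:
Queue lengths at query times:
  query t=12ms: backlog = 1
  query t=13ms: backlog = 4
  query t=14ms: backlog = 3
  query t=15ms: backlog = 2
  query t=22ms: backlog = 0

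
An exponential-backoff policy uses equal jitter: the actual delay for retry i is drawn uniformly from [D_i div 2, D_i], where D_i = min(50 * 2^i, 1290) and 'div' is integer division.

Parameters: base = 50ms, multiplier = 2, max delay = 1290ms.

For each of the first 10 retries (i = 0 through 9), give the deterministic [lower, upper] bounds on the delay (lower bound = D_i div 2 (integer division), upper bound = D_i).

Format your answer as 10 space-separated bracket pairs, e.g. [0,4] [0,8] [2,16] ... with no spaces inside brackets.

Answer: [25,50] [50,100] [100,200] [200,400] [400,800] [645,1290] [645,1290] [645,1290] [645,1290] [645,1290]

Derivation:
Computing bounds per retry:
  i=0: D_i=min(50*2^0,1290)=50, bounds=[25,50]
  i=1: D_i=min(50*2^1,1290)=100, bounds=[50,100]
  i=2: D_i=min(50*2^2,1290)=200, bounds=[100,200]
  i=3: D_i=min(50*2^3,1290)=400, bounds=[200,400]
  i=4: D_i=min(50*2^4,1290)=800, bounds=[400,800]
  i=5: D_i=min(50*2^5,1290)=1290, bounds=[645,1290]
  i=6: D_i=min(50*2^6,1290)=1290, bounds=[645,1290]
  i=7: D_i=min(50*2^7,1290)=1290, bounds=[645,1290]
  i=8: D_i=min(50*2^8,1290)=1290, bounds=[645,1290]
  i=9: D_i=min(50*2^9,1290)=1290, bounds=[645,1290]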